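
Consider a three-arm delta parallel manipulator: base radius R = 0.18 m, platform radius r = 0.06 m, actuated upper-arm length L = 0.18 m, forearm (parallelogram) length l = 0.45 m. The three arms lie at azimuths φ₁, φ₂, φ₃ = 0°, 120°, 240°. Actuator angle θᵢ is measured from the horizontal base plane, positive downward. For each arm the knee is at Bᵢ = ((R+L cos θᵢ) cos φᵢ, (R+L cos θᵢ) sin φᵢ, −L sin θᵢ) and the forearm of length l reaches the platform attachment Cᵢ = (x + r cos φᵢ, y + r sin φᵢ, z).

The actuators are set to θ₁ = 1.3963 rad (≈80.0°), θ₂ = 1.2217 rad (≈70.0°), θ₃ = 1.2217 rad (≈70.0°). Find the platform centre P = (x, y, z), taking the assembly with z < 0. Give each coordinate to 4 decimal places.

φ1=0.0°: virtual centre (0.1513, 0.0000, -0.1773), radius l
arm 2 at φ=120.0°: (R−r)+L cos θ2 = 0.1816;  S2 = (-0.0908, 0.1572, -0.1691)
φ3=240.0°: virtual centre (-0.0908, -0.1572, -0.1691), radius l
|S₂|²−|S₁|² = 0.0073;  |S₃|²−|S₁|² = 0.0073
[-0.4841 0.3145 0.0162]·P = 0.0073;  [-0.4841 -0.3145 0.0162]·P = 0.0073
Cramer: x(z) = -0.0150+0.0336z;  y(z) = 0.0000-0.0000z
quadratic in z: (1.0011)z²+(0.3434)z+(-0.1434)=0, √Δ=0.8320 → z ∈ {-0.5870, 0.2440}; z = -0.5870 (taking z<0)
x = -0.0347, y = 0.0000

(-0.0347, 0.0000, -0.5870)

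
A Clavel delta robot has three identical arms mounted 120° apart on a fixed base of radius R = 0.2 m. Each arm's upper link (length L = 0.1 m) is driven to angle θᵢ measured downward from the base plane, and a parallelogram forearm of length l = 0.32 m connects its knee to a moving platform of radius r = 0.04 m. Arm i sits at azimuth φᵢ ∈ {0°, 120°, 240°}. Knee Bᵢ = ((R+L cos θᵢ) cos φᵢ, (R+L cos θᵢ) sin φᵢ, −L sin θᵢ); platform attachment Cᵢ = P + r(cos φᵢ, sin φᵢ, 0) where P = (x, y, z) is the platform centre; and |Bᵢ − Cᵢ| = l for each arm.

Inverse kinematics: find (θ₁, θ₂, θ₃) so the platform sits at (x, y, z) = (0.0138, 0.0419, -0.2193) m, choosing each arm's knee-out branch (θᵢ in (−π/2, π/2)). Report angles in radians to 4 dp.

θ₁ = 0.1746, θ₂ = -0.0010, θ₃ = 0.6981

φ1=0.0° → target in arm frame (0.0138, 0.0419)
  A cos θ + B sin θ = C:  0.1462·cos θ + -0.2193·sin θ = 0.1059
  θ1 = atan2(B,A) + arccos(C/0.2636) = 0.1746
φ2=120.0° → target in arm frame (0.0294, -0.0329)
  e−x'=0.1306;  (l²−L²−(e−x')²−y'²−z²)/2L = 0.1308
  θ2 = atan2(B,A) + arccos(C/0.2552) = -0.0010
φ3=240.0° → target in arm frame (-0.0432, -0.0090)
  A cos θ + B sin θ = C:  0.2032·cos θ + -0.2193·sin θ = 0.0147
  γ=atan2(-0.2193,0.2032)=-0.8235;  ψ=arccos(0.0492)=1.5216;  θ3=γ+ψ≈0.6981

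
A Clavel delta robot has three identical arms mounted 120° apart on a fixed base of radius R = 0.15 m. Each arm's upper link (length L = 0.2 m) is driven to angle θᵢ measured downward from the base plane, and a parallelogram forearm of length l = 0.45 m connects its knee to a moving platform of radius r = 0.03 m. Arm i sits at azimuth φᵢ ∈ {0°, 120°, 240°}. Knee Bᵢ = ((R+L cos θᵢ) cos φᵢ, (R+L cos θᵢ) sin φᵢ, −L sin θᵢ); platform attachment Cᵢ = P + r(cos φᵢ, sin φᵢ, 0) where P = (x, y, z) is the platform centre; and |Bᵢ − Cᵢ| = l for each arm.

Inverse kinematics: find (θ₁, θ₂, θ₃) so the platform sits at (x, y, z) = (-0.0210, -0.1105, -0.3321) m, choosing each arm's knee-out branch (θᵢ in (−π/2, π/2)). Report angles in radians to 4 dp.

θ₁ = 0.2616, θ₂ = 0.5233, θ₃ = -0.3493

rotate P by −φ1: (-0.0210, -0.1105, -0.3321)
  e−x'=0.1410;  (l²−L²−(e−x')²−y'²−z²)/2L = 0.0503
  √(A²+B²)=0.3608;  θ1 = -1.1693+1.4309 ≈ 0.2616
φ2=120.0° → target in arm frame (-0.0852, 0.0734)
  A=0.2052, B=-0.3321, C=(l²−L²−A²−y'²−z²)/(2L)=0.0118
  θ2 = atan2(B,A) + arccos(C/0.3904) = 0.5233
arm 3 (φ=240.0°): x'=0.1062, y'=0.0371
  A cos θ + B sin θ = C:  0.0138·cos θ + -0.3321·sin θ = 0.1266
  γ=atan2(-0.3321,0.0138)=-1.5293;  ψ=arccos(0.3809)=1.1800;  θ3=γ+ψ≈-0.3493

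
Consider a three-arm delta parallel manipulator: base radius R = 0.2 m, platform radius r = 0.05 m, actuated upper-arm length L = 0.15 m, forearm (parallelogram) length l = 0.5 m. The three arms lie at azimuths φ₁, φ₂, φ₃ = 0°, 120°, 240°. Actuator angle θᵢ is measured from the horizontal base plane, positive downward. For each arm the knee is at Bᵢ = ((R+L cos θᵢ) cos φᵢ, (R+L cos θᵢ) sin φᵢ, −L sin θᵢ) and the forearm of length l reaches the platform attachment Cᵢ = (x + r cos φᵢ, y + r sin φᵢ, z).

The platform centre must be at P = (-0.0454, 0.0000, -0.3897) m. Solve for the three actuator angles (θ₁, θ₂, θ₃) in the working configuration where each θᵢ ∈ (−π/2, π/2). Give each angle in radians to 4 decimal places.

rotate P by −φ1: (-0.0454, 0.0000, -0.3897)
  A cos θ + B sin θ = C:  0.1954·cos θ + -0.3897·sin θ = 0.1248
  θ1 = atan2(B,A) + arccos(C/0.4359) = 0.1743
rotate P by −φ2: (0.0227, 0.0393, -0.3897)
  A=0.1273, B=-0.3897, C=(l²−L²−A²−y'²−z²)/(2L)=0.1929
  √(A²+B²)=0.4100;  θ2 = -1.2551+1.0808 ≈ -0.1743
arm 3 (φ=240.0°): x'=0.0227, y'=-0.0393
  A=0.1273, B=-0.3897, C=(l²−L²−A²−y'²−z²)/(2L)=0.1929
  θ3 = atan2(B,A) + arccos(C/0.4100) = -0.1743

θ₁ = 0.1743, θ₂ = -0.1743, θ₃ = -0.1743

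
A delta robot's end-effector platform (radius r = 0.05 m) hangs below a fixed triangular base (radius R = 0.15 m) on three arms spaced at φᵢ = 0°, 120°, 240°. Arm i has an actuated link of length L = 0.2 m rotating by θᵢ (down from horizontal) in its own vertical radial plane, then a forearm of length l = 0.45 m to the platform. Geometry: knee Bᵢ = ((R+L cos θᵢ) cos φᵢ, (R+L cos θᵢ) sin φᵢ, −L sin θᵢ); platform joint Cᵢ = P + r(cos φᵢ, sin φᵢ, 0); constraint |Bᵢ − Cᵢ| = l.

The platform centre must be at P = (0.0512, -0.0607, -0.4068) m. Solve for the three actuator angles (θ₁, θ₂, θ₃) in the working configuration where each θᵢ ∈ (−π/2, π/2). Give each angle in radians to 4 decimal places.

arm 1 (φ=0.0°): x'=0.0512, y'=-0.0607
  A cos θ + B sin θ = C:  0.0488·cos θ + -0.4068·sin θ = -0.0226
  γ=atan2(-0.4068,0.0488)=-1.4514;  ψ=arccos(-0.0552)=1.6261;  θ1=γ+ψ≈0.1747
arm 2 (φ=120.0°): x'=-0.0782, y'=-0.0140
  A cos θ + B sin θ = C:  0.1782·cos θ + -0.4068·sin θ = -0.0873
  θ2 = atan2(B,A) + arccos(C/0.4441) = 0.6107
φ3=240.0° → target in arm frame (0.0270, 0.0747)
  e−x'=0.0730;  (l²−L²−(e−x')²−y'²−z²)/2L = -0.0347
  γ=atan2(-0.4068,0.0730)=-1.3932;  ψ=arccos(-0.0841)=1.6550;  θ3=γ+ψ≈0.2618

θ₁ = 0.1747, θ₂ = 0.6107, θ₃ = 0.2618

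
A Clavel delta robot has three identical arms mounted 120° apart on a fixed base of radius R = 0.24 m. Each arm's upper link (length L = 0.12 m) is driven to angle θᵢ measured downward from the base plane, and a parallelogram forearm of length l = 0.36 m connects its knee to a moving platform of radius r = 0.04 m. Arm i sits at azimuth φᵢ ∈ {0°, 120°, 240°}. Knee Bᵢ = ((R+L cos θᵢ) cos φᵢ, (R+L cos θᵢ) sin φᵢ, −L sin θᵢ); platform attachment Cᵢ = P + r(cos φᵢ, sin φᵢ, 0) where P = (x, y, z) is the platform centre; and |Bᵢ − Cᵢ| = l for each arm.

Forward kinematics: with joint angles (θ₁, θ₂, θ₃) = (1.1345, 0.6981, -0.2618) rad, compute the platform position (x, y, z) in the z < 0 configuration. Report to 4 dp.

(-0.0772, -0.0578, -0.2456)

φ1=0.0°: virtual centre (0.2507, 0.0000, -0.1088), radius l
arm 2 at φ=120.0°: ρ2 = 0.2919;  S2 = (-0.1460, 0.2528, -0.0771)
φ3=240.0°: virtual centre (-0.1580, -0.2736, 0.0311), radius l
|S₂|²−|S₁|² = 0.0165;  |S₃|²−|S₁|² = 0.0261
plane₁₂: -0.7933x+0.5056y+0.0633z = 0.0165
Cramer: x(z) = -0.0262+0.2077z;  y(z) = -0.0085+0.2008z
into |P−S₁|² = l²: 1.0835z² + 0.0991z + -0.0410 = 0;  Δ = 0.1876;  z = -0.2456 or 0.1541 → z<0 root = -0.2456
x = -0.0772, y = -0.0578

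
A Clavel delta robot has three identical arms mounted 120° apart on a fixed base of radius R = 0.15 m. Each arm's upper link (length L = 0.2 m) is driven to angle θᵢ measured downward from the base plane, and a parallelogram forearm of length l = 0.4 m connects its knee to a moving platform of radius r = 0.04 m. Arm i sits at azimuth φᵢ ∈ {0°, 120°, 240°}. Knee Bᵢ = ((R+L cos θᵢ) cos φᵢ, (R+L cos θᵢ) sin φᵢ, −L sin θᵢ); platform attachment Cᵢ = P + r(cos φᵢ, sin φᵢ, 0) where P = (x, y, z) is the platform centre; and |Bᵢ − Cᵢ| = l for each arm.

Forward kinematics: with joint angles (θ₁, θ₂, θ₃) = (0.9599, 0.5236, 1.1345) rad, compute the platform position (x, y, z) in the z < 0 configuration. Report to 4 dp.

S1 = (0.2247·cos0.0°, 0.2247·sin0.0°, -0.1638) = (0.2247, 0.0000, -0.1638)
S2 = (0.2832·cos120.0°, 0.2832·sin120.0°, -0.1000) = (-0.1416, 0.2453, -0.1000)
S3 = (0.1945·cos240.0°, 0.1945·sin240.0°, -0.1813) = (-0.0973, -0.1685, -0.1813)
|S₂|²−|S₁|² = 0.0129;  |S₃|²−|S₁|² = -0.0066
linear system: -0.7326x+0.4905y = 0.0129−0.1277z; -0.6440x+-0.3369y = -0.0066−-0.0349z
Cramer: x(z) = -0.0019+0.0460z;  y(z) = 0.0234-0.1915z
into |P−S₁|² = l²: 1.0388z² + 0.2978z + -0.0813 = 0;  Δ = 0.4263;  z = -0.4576 or 0.1709 → z<0 root = -0.4576
x = -0.0230, y = 0.1110

(-0.0230, 0.1110, -0.4576)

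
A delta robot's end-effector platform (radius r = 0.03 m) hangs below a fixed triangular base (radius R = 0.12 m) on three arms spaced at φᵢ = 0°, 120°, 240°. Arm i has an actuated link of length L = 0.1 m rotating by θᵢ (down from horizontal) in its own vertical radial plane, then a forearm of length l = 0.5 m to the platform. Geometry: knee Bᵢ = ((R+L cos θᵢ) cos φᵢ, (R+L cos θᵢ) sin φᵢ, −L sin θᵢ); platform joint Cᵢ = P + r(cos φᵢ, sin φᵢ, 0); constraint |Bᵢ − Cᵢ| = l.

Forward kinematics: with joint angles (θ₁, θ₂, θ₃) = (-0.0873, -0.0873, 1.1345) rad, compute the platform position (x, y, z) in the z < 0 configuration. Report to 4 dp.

(0.1092, 0.1891, -0.4471)

φ1=0.0°: virtual centre (0.1896, 0.0000, 0.0087), radius l
centre 2 = (0.1896·cos120.0°, 0.1896·sin120.0°, 0.0087) = (-0.0948, 0.1642, 0.0087)
arm 3 at φ=240.0°: e+L cos θ3 = 0.1323;  centre 3 = (-0.0661, -0.1145, -0.0906)
subtract pairs → two planes through P
linear system: -0.5689x+0.3284y = 0.0000−0.0000z; -0.5115x+-0.2291y = -0.0103−-0.1987z
det = 0.2983;  x = 0.0114+-0.2188z,  y = 0.0197+-0.3789z
into |P−centre ₁|² = l²: 1.1914z² + 0.0456z + -0.2178 = 0;  Δ = 1.0399;  z = -0.4471 or 0.4088 → z<0 root = -0.4471
x = 0.1092, y = 0.1891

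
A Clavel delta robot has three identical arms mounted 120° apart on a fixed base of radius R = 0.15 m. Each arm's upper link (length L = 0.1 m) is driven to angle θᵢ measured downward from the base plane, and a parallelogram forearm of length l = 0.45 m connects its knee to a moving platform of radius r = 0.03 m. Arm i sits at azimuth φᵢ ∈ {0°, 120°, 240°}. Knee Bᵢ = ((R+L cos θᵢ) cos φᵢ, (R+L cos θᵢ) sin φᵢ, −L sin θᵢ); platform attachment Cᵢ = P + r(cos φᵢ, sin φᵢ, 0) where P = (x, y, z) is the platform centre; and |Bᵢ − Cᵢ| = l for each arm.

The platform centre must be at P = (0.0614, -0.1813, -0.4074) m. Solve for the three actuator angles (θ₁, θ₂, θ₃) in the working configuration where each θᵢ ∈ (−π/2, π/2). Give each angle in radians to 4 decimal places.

θ₁ = 0.2619, θ₂ = 1.3964, θ₃ = -0.0867

arm 1 (φ=0.0°): x'=0.0614, y'=-0.1813
  A=0.0586, B=-0.4074, C=(l²−L²−A²−y'²−z²)/(2L)=-0.0489
  √(A²+B²)=0.4116;  θ1 = -1.4279+1.6899 ≈ 0.2619
φ2=120.0° → target in arm frame (-0.1877, 0.0375)
  A cos θ + B sin θ = C:  0.3077·cos θ + -0.4074·sin θ = -0.3478
  √(A²+B²)=0.5105;  θ2 = -0.9239+2.3203 ≈ 1.3964
φ3=240.0° → target in arm frame (0.1263, 0.1438)
  A cos θ + B sin θ = C:  -0.0063·cos θ + -0.4074·sin θ = 0.0290
  √(A²+B²)=0.4074;  θ3 = -1.5863+1.4996 ≈ -0.0867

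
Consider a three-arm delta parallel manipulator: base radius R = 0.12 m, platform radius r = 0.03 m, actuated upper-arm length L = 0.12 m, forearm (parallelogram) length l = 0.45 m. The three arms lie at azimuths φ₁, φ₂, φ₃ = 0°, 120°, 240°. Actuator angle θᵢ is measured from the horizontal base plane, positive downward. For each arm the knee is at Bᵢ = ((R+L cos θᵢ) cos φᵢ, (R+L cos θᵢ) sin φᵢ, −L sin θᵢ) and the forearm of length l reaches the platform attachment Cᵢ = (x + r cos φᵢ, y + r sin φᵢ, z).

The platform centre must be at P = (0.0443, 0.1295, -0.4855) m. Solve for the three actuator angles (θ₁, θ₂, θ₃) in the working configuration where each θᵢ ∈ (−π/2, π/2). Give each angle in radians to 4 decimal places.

θ₁ = 0.6979, θ₂ = 0.5234, θ₃ = 1.3090

arm 1 (φ=0.0°): x'=0.0443, y'=0.1295
  A cos θ + B sin θ = C:  0.0457·cos θ + -0.4855·sin θ = -0.2770
  θ1 = atan2(B,A) + arccos(C/0.4876) = 0.6979
arm 2 (φ=120.0°): x'=0.0900, y'=-0.1031
  A cos θ + B sin θ = C:  0.0000·cos θ + -0.4855·sin θ = -0.2427
  θ2 = atan2(B,A) + arccos(C/0.4855) = 0.5234
arm 3 (φ=240.0°): x'=-0.1343, y'=-0.0264
  A=0.2243, B=-0.4855, C=(l²−L²−A²−y'²−z²)/(2L)=-0.4109
  γ=atan2(-0.4855,0.2243)=-1.1380;  ψ=arccos(-0.7683)=2.4470;  θ3=γ+ψ≈1.3090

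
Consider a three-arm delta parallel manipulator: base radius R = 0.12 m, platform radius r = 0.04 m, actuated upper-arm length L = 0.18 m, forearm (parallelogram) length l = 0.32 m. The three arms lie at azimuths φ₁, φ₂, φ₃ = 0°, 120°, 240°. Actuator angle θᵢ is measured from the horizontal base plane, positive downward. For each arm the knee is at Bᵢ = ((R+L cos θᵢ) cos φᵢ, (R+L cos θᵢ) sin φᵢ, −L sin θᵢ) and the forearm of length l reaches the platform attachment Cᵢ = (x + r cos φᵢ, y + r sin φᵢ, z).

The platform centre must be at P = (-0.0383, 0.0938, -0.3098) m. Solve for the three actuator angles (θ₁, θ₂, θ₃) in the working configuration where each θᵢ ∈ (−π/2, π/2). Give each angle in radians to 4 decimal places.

arm 1 (φ=0.0°): x'=-0.0383, y'=0.0938
  A=0.1183, B=-0.3098, C=(l²−L²−A²−y'²−z²)/(2L)=-0.1355
  θ1 = atan2(B,A) + arccos(C/0.3316) = 0.7856
rotate P by −φ2: (0.1004, -0.0137, -0.3098)
  e−x'=-0.0204;  (l²−L²−(e−x')²−y'²−z²)/2L = -0.0738
  θ2 = atan2(B,A) + arccos(C/0.3105) = 0.1744
rotate P by −φ3: (-0.0621, -0.0801, -0.3098)
  A cos θ + B sin θ = C:  0.1421·cos θ + -0.3098·sin θ = -0.1460
  √(A²+B²)=0.3408;  θ3 = -1.1408+2.0136 ≈ 0.8728

θ₁ = 0.7856, θ₂ = 0.1744, θ₃ = 0.8728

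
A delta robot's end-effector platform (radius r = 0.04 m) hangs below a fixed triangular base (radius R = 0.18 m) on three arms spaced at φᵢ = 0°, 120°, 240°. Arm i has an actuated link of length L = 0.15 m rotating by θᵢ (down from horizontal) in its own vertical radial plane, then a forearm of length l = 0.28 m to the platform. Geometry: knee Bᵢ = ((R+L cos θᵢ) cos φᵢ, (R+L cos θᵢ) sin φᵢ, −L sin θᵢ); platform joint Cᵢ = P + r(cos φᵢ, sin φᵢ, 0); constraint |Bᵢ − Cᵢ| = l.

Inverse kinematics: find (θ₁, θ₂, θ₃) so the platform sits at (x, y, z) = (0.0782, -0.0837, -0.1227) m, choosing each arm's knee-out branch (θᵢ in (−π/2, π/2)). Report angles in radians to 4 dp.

arm 1 (φ=0.0°): x'=0.0782, y'=-0.0837
  A cos θ + B sin θ = C:  0.0618·cos θ + -0.1227·sin θ = 0.1001
  θ1 = atan2(B,A) + arccos(C/0.1374) = -0.3494
rotate P by −φ2: (-0.1116, -0.0259, -0.1227)
  A cos θ + B sin θ = C:  0.2516·cos θ + -0.1227·sin θ = -0.0771
  γ=atan2(-0.1227,0.2516)=-0.4538;  ψ=arccos(-0.2753)=1.8497;  θ2=γ+ψ≈1.3960
arm 3 (φ=240.0°): x'=0.0334, y'=0.1096
  A cos θ + B sin θ = C:  0.1066·cos θ + -0.1227·sin θ = 0.0582
  γ=atan2(-0.1227,0.1066)=-0.8554;  ψ=arccos(0.3583)=1.2044;  θ3=γ+ψ≈0.3489

θ₁ = -0.3494, θ₂ = 1.3960, θ₃ = 0.3489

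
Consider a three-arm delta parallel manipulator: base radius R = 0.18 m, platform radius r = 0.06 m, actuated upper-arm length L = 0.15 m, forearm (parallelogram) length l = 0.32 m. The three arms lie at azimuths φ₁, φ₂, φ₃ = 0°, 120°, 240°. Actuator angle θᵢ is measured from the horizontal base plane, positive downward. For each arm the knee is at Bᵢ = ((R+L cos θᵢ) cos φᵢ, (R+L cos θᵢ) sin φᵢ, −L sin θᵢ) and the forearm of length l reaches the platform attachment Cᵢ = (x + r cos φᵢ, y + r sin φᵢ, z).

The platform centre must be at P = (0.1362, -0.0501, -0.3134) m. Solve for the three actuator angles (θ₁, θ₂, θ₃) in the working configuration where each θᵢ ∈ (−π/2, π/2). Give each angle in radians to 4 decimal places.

θ₁ = 0.1743, θ₂ = 1.3963, θ₃ = 1.0471

arm 1 (φ=0.0°): x'=0.1362, y'=-0.0501
  A cos θ + B sin θ = C:  -0.0162·cos θ + -0.3134·sin θ = -0.0703
  θ1 = atan2(B,A) + arccos(C/0.3138) = 0.1743
arm 2 (φ=120.0°): x'=-0.1115, y'=-0.0929
  A=0.2315, B=-0.3134, C=(l²−L²−A²−y'²−z²)/(2L)=-0.2685
  γ=atan2(-0.3134,0.2315)=-0.9346;  ψ=arccos(-0.6890)=2.3309;  θ2=γ+ψ≈1.3963
arm 3 (φ=240.0°): x'=-0.0247, y'=0.1430
  e−x'=0.1447;  (l²−L²−(e−x')²−y'²−z²)/2L = -0.1990
  √(A²+B²)=0.3452;  θ3 = -1.1382+2.1853 ≈ 1.0471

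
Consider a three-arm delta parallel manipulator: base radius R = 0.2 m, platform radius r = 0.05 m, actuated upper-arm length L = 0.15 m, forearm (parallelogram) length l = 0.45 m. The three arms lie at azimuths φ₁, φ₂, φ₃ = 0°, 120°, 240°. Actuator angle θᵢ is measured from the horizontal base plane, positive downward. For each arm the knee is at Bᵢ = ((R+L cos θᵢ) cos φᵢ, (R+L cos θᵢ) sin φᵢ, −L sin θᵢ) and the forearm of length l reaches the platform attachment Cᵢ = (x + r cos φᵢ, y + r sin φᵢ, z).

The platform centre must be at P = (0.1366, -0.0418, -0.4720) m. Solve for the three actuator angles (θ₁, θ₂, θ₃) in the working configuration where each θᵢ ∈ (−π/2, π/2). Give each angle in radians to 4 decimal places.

θ₁ = 0.3495, θ₂ = 1.3092, θ₃ = 1.0473

arm 1 (φ=0.0°): x'=0.1366, y'=-0.0418
  e−x'=0.0134;  (l²−L²−(e−x')²−y'²−z²)/2L = -0.1490
  √(A²+B²)=0.4722;  θ1 = -1.5424+1.8919 ≈ 0.3495
arm 2 (φ=120.0°): x'=-0.1045, y'=-0.0974
  A=0.2545, B=-0.4720, C=(l²−L²−A²−y'²−z²)/(2L)=-0.3901
  γ=atan2(-0.4720,0.2545)=-1.0763;  ψ=arccos(-0.7275)=2.3855;  θ2=γ+ψ≈1.3092
rotate P by −φ3: (-0.0321, 0.1392, -0.4720)
  e−x'=0.1821;  (l²−L²−(e−x')²−y'²−z²)/2L = -0.3177
  γ=atan2(-0.4720,0.1821)=-1.2026;  ψ=arccos(-0.6280)=2.2498;  θ3=γ+ψ≈1.0473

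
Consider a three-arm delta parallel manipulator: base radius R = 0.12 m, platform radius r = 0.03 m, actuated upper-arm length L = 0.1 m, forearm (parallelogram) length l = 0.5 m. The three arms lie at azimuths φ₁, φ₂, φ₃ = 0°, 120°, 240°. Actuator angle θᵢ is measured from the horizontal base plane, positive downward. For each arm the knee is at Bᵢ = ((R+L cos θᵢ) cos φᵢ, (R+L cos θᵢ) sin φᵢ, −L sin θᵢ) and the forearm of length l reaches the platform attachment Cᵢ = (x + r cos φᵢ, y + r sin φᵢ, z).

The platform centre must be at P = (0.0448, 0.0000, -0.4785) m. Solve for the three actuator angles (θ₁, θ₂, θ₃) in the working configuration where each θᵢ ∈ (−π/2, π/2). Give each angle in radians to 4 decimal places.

arm 1 (φ=0.0°): x'=0.0448, y'=0.0000
  A=0.0452, B=-0.4785, C=(l²−L²−A²−y'²−z²)/(2L)=0.0450
  γ=atan2(-0.4785,0.0452)=-1.4766;  ψ=arccos(0.0936)=1.4771;  θ1=γ+ψ≈0.0005
arm 2 (φ=120.0°): x'=-0.0224, y'=-0.0388
  A cos θ + B sin θ = C:  0.1124·cos θ + -0.4785·sin θ = -0.0155
  √(A²+B²)=0.4915;  θ2 = -1.3401+1.6023 ≈ 0.2623
arm 3 (φ=240.0°): x'=-0.0224, y'=0.0388
  A=0.1124, B=-0.4785, C=(l²−L²−A²−y'²−z²)/(2L)=-0.0155
  √(A²+B²)=0.4915;  θ3 = -1.3401+1.6023 ≈ 0.2623

θ₁ = 0.0005, θ₂ = 0.2623, θ₃ = 0.2623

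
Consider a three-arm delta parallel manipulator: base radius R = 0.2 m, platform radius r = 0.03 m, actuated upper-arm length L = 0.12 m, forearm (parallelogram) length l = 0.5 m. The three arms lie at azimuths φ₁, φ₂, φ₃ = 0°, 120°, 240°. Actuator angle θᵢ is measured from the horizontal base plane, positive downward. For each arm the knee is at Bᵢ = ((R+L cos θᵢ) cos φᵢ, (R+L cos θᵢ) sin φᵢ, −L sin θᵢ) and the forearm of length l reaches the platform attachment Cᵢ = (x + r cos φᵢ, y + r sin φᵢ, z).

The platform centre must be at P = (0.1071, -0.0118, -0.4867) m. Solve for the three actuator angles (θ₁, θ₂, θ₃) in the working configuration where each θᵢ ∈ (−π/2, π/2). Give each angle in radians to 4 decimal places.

arm 1 (φ=0.0°): x'=0.1071, y'=-0.0118
  A cos θ + B sin θ = C:  0.0629·cos θ + -0.4867·sin θ = -0.0224
  γ=atan2(-0.4867,0.0629)=-1.4423;  ψ=arccos(-0.0456)=1.6164;  θ1=γ+ψ≈0.1742
rotate P by −φ2: (-0.0638, -0.0869, -0.4867)
  A cos θ + B sin θ = C:  0.2338·cos θ + -0.4867·sin θ = -0.2645
  θ2 = atan2(B,A) + arccos(C/0.5399) = 0.9596
rotate P by −φ3: (-0.0433, 0.0987, -0.4867)
  A cos θ + B sin θ = C:  0.2133·cos θ + -0.4867·sin θ = -0.2355
  θ3 = atan2(B,A) + arccos(C/0.5314) = 0.8722

θ₁ = 0.1742, θ₂ = 0.9596, θ₃ = 0.8722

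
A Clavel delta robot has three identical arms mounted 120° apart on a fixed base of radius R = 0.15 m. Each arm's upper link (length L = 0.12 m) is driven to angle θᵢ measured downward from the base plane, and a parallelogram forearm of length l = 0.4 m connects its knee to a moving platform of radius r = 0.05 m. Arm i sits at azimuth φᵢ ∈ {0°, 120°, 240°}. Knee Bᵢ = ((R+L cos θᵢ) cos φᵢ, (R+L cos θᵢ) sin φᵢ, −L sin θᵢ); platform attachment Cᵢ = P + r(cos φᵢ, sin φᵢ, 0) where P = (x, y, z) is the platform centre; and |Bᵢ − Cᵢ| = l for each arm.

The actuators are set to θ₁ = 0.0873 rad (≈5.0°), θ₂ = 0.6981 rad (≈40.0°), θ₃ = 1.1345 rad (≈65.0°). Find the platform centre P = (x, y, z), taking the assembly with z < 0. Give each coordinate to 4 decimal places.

arm 1 at φ=0.0°: ρ1 = 0.2195;  O1 = (0.2195, 0.0000, -0.0105)
φ2=120.0°: virtual centre (-0.0960, 0.1662, -0.0771), radius l
O3 = (0.1507·cos240.0°, 0.1507·sin240.0°, -0.1088) = (-0.0754, -0.1305, -0.1088)
eliminate P² terms by subtracting sphere 1 from 2 and 3
linear system: -0.6310x+0.3324y = -0.0055−-0.1333z; -0.5898x+-0.2610y = -0.0138−-0.1966z
det = 0.3608;  x = 0.0167+-0.2776z,  y = 0.0150+-0.1259z
sphere 1 gives Az²+Bz+C=0 with A=1.0929, B=0.1298, C=-0.1185;  B²−4AC=0.5349;  roots -0.3940, 0.2752;  negative root z = -0.3940
x = 0.1261, y = 0.0646

(0.1261, 0.0646, -0.3940)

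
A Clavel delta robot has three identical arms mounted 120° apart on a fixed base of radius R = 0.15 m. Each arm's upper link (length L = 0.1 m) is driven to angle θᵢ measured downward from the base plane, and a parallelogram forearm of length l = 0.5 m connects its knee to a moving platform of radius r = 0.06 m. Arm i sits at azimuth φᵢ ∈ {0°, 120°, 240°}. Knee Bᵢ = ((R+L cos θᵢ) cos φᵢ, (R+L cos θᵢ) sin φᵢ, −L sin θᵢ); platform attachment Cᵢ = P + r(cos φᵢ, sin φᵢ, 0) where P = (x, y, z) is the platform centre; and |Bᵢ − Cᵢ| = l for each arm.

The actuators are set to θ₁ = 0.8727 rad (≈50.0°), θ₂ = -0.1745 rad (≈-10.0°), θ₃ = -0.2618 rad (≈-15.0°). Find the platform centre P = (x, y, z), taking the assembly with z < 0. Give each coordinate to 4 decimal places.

(-0.1871, -0.0116, -0.4418)

S1 = (0.1543·cos0.0°, 0.1543·sin0.0°, -0.0766) = (0.1543, 0.0000, -0.0766)
S2 = (0.1885·cos120.0°, 0.1885·sin120.0°, 0.0174) = (-0.0942, 0.1632, 0.0174)
arm 3 at φ=240.0°: e+L cos θ3 = 0.1866;  S3 = (-0.0933, -0.1616, 0.0259)
eliminate P² terms by subtracting sphere 1 from 2 and 3
linear system: -0.4970x+0.3265y = 0.0062−0.1879z; -0.4951x+-0.3232y = 0.0058−0.2050z
Cramer: x(z) = -0.0121+0.3961z;  y(z) = 0.0005+0.0274z
into |P−S₁|² = l²: 1.1576z² + 0.0215z + -0.2165 = 0;  Δ = 1.0028;  z = -0.4418 or 0.4232 → z<0 root = -0.4418
x = -0.1871, y = -0.0116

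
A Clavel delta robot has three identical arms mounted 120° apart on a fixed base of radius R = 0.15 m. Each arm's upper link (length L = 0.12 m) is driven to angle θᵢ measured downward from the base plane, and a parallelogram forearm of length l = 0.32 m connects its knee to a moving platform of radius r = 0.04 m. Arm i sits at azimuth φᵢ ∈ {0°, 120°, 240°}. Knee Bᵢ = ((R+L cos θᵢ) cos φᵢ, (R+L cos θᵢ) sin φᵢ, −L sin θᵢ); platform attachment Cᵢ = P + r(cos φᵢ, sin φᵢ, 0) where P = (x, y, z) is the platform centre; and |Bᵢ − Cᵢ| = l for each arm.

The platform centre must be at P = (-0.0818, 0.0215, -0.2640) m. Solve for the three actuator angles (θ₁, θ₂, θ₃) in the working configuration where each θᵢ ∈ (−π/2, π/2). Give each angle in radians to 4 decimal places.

θ₁ = 0.8726, θ₂ = -0.0005, θ₃ = 0.2616

rotate P by −φ1: (-0.0818, 0.0215, -0.2640)
  e−x'=0.1918;  (l²−L²−(e−x')²−y'²−z²)/2L = -0.0789
  γ=atan2(-0.2640,0.1918)=-0.9425;  ψ=arccos(-0.2419)=1.8151;  θ1=γ+ψ≈0.8726
φ2=120.0° → target in arm frame (0.0595, 0.0601)
  A cos θ + B sin θ = C:  0.0505·cos θ + -0.2640·sin θ = 0.0506
  θ2 = atan2(B,A) + arccos(C/0.2688) = -0.0005
rotate P by −φ3: (0.0223, -0.0816, -0.2640)
  A cos θ + B sin θ = C:  0.0877·cos θ + -0.2640·sin θ = 0.0165
  γ=atan2(-0.2640,0.0877)=-1.2500;  ψ=arccos(0.0592)=1.5116;  θ3=γ+ψ≈0.2616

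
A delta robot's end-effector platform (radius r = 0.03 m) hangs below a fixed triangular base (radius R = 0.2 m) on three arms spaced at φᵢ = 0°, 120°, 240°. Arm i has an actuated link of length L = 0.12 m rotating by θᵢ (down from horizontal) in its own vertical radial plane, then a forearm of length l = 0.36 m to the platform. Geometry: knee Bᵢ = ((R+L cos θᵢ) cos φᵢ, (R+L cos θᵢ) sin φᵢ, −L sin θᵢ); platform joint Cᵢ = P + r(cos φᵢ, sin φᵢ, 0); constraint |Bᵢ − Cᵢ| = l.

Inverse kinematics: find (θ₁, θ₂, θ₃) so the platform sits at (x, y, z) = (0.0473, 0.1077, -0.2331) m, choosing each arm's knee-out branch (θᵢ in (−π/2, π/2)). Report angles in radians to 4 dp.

φ1=0.0° → target in arm frame (0.0473, 0.1077)
  A=0.1227, B=-0.2331, C=(l²−L²−A²−y'²−z²)/(2L)=0.1425
  θ1 = atan2(B,A) + arccos(C/0.2634) = -0.0872
rotate P by −φ2: (0.0696, -0.0948, -0.2331)
  A cos θ + B sin θ = C:  0.1004·cos θ + -0.2331·sin θ = 0.1742
  √(A²+B²)=0.2538;  θ2 = -1.1642+0.8145 ≈ -0.3497
arm 3 (φ=240.0°): x'=-0.1169, y'=-0.0129
  A cos θ + B sin θ = C:  0.2869·cos θ + -0.2331·sin θ = -0.0901
  θ3 = atan2(B,A) + arccos(C/0.3697) = 1.1348

θ₁ = -0.0872, θ₂ = -0.3497, θ₃ = 1.1348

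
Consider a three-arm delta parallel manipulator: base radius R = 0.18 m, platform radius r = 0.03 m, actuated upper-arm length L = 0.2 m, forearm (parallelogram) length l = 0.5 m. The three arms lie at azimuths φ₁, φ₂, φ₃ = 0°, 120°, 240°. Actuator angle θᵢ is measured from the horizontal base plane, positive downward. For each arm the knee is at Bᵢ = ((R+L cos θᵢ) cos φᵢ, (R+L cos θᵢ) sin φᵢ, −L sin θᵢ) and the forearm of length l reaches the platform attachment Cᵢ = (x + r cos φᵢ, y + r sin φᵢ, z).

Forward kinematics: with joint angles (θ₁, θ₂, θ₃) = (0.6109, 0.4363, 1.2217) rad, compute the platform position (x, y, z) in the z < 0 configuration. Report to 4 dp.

arm 1 at φ=0.0°: (R−r)+L cos θ1 = 0.3138;  O1 = (0.3138, 0.0000, -0.1147)
φ2=120.0°: virtual centre (-0.1656, 0.2869, -0.0845), radius l
arm 3 at φ=240.0°: (R−r)+L cos θ3 = 0.2184;  O3 = (-0.1092, -0.1891, -0.1879)
eliminate P² terms by subtracting sphere 1 from 2 and 3
plane₁₂: -0.9589x+0.5738y+0.0604z = 0.0052
det = 0.8482;  x = 0.0170+-0.0721z,  y = 0.0376+-0.2258z
quadratic in z: (1.0562)z²+(0.2553)z+(-0.1473)=0, √Δ=0.8292 → z ∈ {-0.5134, 0.2717}; z = -0.5134 (taking z<0)
x = 0.0541, y = 0.1535

(0.0541, 0.1535, -0.5134)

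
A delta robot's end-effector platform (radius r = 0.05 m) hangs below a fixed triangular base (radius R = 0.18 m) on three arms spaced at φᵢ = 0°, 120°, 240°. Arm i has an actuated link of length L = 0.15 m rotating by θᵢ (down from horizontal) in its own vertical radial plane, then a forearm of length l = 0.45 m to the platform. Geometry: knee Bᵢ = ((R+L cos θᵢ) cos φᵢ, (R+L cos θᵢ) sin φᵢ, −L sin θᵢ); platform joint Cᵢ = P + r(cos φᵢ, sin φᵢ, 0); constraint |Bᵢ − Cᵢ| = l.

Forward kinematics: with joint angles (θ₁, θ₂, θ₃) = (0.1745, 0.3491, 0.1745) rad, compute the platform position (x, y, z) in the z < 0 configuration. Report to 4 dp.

arm 1 at φ=0.0°: e+L cos θ1 = 0.2777;  centre 1 = (0.2777, 0.0000, -0.0260)
arm 2 at φ=120.0°: e+L cos θ2 = 0.2710;  centre 2 = (-0.1355, 0.2347, -0.0513)
arm 3 at φ=240.0°: e+L cos θ3 = 0.2777;  centre 3 = (-0.1389, -0.2405, -0.0260)
subtract pairs → two planes through P
[-0.8264 0.4693 -0.0505]·P = -0.0018;  [-0.8332 -0.4810 0.0000]·P = 0.0000
Cramer: x(z) = 0.0011-0.0308z;  y(z) = -0.0019+0.0534z
sphere 1 gives Az²+Bz+C=0 with A=1.0038, B=0.0689, C=-0.1253;  B²−4AC=0.5078;  roots -0.3893, 0.3206;  negative root z = -0.3893
x = 0.0131, y = -0.0226

(0.0131, -0.0226, -0.3893)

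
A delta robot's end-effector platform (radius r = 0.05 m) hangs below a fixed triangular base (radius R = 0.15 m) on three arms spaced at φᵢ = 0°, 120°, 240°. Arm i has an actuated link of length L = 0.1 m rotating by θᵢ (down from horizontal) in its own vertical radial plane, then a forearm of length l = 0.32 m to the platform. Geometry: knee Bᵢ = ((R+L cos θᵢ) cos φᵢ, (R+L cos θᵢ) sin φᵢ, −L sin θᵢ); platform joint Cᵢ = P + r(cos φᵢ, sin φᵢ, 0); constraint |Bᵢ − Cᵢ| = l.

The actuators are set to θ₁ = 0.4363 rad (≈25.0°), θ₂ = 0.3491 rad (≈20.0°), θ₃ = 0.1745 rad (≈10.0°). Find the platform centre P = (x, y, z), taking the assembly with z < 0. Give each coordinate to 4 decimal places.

(-0.0181, -0.0153, -0.2844)

S1 = (0.1906·cos0.0°, 0.1906·sin0.0°, -0.0423) = (0.1906, 0.0000, -0.0423)
arm 2 at φ=120.0°: (R−r)+L cos θ2 = 0.1940;  S2 = (-0.0970, 0.1680, -0.0342)
φ3=240.0°: virtual centre (-0.0992, -0.1719, -0.0174), radius l
subtract pairs → two planes through P
[-0.5752 0.3360 0.0161]·P = 0.0007;  [-0.5797 -0.3438 0.0498]·P = 0.0016
det = 0.3925;  x = -0.0019+0.0567z,  y = -0.0013+0.0492z
sphere 1 gives Az²+Bz+C=0 with A=1.0056, B=0.0625, C=-0.0635;  B²−4AC=0.2595;  roots -0.2844, 0.2222;  negative root z = -0.2844
x = -0.0181, y = -0.0153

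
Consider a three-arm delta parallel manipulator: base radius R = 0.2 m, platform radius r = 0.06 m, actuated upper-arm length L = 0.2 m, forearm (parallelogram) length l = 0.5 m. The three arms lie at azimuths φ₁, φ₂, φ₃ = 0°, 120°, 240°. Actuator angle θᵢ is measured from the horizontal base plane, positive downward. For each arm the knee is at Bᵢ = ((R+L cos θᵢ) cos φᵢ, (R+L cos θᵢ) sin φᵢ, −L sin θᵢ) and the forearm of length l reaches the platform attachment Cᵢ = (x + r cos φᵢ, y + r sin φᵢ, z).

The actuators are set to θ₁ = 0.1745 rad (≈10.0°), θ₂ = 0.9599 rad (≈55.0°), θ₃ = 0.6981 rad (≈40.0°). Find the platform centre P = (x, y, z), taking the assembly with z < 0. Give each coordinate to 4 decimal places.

(0.1355, -0.0532, -0.4893)

φ1=0.0°: virtual centre (0.3370, 0.0000, -0.0347), radius l
φ2=120.0°: virtual centre (-0.1274, 0.2206, -0.1638), radius l
φ3=240.0°: virtual centre (-0.1466, -0.2539, -0.1286), radius l
eliminate P² terms by subtracting sphere 1 from 2 and 3
plane₁₂: -0.9286x+0.4412y+-0.2582z = -0.0230
det = 0.8983;  x = 0.0190+-0.2381z,  y = -0.0121+0.0840z
sphere 1 gives Az²+Bz+C=0 with A=1.0638, B=0.2188, C=-0.1476;  B²−4AC=0.6758;  roots -0.4893, 0.2835;  negative root z = -0.4893
x = 0.1355, y = -0.0532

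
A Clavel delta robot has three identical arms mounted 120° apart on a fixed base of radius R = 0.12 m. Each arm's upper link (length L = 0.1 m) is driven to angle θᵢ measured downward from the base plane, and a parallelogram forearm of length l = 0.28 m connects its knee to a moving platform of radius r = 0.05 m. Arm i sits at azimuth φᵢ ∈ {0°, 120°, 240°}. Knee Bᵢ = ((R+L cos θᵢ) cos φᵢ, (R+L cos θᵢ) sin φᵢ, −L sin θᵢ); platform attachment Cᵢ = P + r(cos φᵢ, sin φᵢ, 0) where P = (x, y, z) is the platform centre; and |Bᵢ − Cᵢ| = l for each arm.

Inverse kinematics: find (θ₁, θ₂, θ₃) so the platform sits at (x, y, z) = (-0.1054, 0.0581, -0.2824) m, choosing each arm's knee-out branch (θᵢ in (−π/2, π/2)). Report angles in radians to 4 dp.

arm 1 (φ=0.0°): x'=-0.1054, y'=0.0581
  A cos θ + B sin θ = C:  0.1754·cos θ + -0.2824·sin θ = -0.2275
  √(A²+B²)=0.3324;  θ1 = -1.0150+2.3243 ≈ 1.3093
arm 2 (φ=120.0°): x'=0.1030, y'=0.0622
  A cos θ + B sin θ = C:  -0.0330·cos θ + -0.2824·sin θ = -0.0816
  γ=atan2(-0.2824,-0.0330)=-1.6872;  ψ=arccos(-0.2869)=1.8617;  θ2=γ+ψ≈0.1746
φ3=240.0° → target in arm frame (0.0024, -0.1203)
  e−x'=0.0676;  (l²−L²−(e−x')²−y'²−z²)/2L = -0.1520
  γ=atan2(-0.2824,0.0676)=-1.3358;  ψ=arccos(-0.5235)=2.1217;  θ3=γ+ψ≈0.7859

θ₁ = 1.3093, θ₂ = 0.1746, θ₃ = 0.7859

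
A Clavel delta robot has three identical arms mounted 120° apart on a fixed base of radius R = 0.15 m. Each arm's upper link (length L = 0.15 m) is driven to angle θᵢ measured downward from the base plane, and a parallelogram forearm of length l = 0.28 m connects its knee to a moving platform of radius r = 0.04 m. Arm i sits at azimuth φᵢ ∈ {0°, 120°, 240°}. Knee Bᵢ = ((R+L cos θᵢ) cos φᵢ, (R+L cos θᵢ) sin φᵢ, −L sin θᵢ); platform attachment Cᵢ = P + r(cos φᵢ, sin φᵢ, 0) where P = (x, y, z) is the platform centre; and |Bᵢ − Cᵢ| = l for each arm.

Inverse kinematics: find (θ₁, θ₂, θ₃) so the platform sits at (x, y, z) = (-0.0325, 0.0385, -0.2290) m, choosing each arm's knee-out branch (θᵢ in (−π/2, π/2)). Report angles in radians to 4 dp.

φ1=0.0° → target in arm frame (-0.0325, 0.0385)
  A cos θ + B sin θ = C:  0.1425·cos θ + -0.2290·sin θ = -0.0611
  θ1 = atan2(B,A) + arccos(C/0.2697) = 0.7851
φ2=120.0° → target in arm frame (0.0496, 0.0089)
  e−x'=0.0604;  (l²−L²−(e−x')²−y'²−z²)/2L = -0.0009
  √(A²+B²)=0.2368;  θ2 = -1.3129+1.5746 ≈ 0.2617
φ3=240.0° → target in arm frame (-0.0171, -0.0474)
  e−x'=0.1271;  (l²−L²−(e−x')²−y'²−z²)/2L = -0.0498
  θ3 = atan2(B,A) + arccos(C/0.2619) = 0.6980

θ₁ = 0.7851, θ₂ = 0.2617, θ₃ = 0.6980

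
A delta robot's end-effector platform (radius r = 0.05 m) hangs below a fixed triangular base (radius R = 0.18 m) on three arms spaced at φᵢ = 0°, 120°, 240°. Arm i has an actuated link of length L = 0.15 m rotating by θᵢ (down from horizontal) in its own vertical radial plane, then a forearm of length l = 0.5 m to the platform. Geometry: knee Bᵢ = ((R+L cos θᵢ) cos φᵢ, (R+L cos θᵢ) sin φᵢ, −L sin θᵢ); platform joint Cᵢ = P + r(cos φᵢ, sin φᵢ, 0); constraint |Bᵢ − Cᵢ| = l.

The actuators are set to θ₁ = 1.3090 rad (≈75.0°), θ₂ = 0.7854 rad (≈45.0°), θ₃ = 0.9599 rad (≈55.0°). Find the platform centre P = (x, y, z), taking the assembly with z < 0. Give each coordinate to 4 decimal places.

(-0.0874, 0.0290, -0.5733)

φ1=0.0°: virtual centre (0.1688, 0.0000, -0.1449), radius l
φ2=120.0°: virtual centre (-0.1180, 0.2044, -0.1061), radius l
φ3=240.0°: virtual centre (-0.1080, -0.1871, -0.1229), radius l
|S₂|²−|S₁|² = 0.0175;  |S₃|²−|S₁|² = 0.0123
[-0.5737 0.4089 0.0776]·P = 0.0175;  [-0.5537 -0.3742 0.0440]·P = 0.0123
Cramer: x(z) = -0.0262+0.1067z;  y(z) = 0.0060-0.0402z
into |P−S₁|² = l²: 1.0130z² + 0.2477z + -0.1909 = 0;  Δ = 0.8350;  z = -0.5733 or 0.3288 → z<0 root = -0.5733
x = -0.0874, y = 0.0290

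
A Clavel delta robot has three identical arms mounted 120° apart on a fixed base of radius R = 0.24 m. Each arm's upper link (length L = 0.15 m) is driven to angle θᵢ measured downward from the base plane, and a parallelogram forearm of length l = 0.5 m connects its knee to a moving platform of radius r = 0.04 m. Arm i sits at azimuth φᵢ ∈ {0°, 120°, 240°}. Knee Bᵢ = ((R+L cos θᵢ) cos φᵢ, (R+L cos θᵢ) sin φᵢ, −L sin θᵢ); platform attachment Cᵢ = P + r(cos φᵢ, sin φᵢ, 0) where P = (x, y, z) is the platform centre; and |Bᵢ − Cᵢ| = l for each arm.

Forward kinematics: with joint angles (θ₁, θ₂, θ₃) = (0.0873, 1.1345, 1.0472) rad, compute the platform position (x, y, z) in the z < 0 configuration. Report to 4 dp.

(0.1500, -0.0130, -0.4714)

φ1=0.0°: virtual centre (0.3494, 0.0000, -0.0131), radius l
O2 = (0.2634·cos120.0°, 0.2634·sin120.0°, -0.1359) = (-0.1317, 0.2281, -0.1359)
O3 = (0.2750·cos240.0°, 0.2750·sin240.0°, -0.1299) = (-0.1375, -0.2382, -0.1299)
subtract pairs → two planes through P
[-0.9622 0.4562 -0.2457]·P = -0.0344;  [-0.9739 -0.4763 -0.2337]·P = -0.0298
det = 0.9026;  x = 0.0332+-0.2478z,  y = -0.0054+0.0160z
quadratic in z: (1.0616)z²+(0.1827)z+(-0.1498)=0, √Δ=0.8183 → z ∈ {-0.4714, 0.2993}; z = -0.4714 (taking z<0)
x = 0.1500, y = -0.0130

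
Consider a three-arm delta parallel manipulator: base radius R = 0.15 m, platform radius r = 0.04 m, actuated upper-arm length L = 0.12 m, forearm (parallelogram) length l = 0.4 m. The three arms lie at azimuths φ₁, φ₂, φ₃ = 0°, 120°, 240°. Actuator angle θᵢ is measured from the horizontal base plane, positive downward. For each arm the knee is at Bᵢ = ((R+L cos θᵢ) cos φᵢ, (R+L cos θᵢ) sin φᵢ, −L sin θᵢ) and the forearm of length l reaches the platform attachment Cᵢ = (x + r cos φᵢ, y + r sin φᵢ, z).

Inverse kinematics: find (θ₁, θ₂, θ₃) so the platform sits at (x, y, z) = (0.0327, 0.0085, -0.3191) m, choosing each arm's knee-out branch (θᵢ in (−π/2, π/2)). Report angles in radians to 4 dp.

θ₁ = -0.2616, θ₂ = 0.0000, θ₃ = 0.0870

rotate P by −φ1: (0.0327, 0.0085, -0.3191)
  e−x'=0.0773;  (l²−L²−(e−x')²−y'²−z²)/2L = 0.1572
  √(A²+B²)=0.3283;  θ1 = -1.3331+1.0715 ≈ -0.2616
φ2=120.0° → target in arm frame (-0.0090, -0.0326)
  e−x'=0.1190;  (l²−L²−(e−x')²−y'²−z²)/2L = 0.1190
  γ=atan2(-0.3191,0.1190)=-1.2139;  ψ=arccos(0.3494)=1.2139;  θ2=γ+ψ≈0.0000
φ3=240.0° → target in arm frame (-0.0237, 0.0241)
  A cos θ + B sin θ = C:  0.1337·cos θ + -0.3191·sin θ = 0.1055
  γ=atan2(-0.3191,0.1337)=-1.1740;  ψ=arccos(0.3049)=1.2610;  θ3=γ+ψ≈0.0870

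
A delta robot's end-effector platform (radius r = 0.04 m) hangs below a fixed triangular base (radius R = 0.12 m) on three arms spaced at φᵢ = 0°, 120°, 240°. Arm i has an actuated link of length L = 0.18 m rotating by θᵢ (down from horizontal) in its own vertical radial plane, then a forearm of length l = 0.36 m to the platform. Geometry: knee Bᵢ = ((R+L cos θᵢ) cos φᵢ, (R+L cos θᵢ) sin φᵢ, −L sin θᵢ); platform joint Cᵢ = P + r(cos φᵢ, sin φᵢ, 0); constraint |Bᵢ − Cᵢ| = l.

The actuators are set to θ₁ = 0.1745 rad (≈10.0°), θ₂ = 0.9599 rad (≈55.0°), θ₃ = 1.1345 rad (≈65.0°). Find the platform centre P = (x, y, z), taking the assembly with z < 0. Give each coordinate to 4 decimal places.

arm 1 at φ=0.0°: ρ1 = 0.2573;  centre 1 = (0.2573, 0.0000, -0.0313)
φ2=120.0°: virtual centre (-0.0916, 0.1587, -0.1474), radius l
φ3=240.0°: virtual centre (-0.0780, -0.1352, -0.1631), radius l
eliminate P² terms by subtracting sphere 1 from 2 and 3
plane₁₂: -0.6978x+0.3174y+-0.2324z = -0.0118
Cramer: x(z) = 0.0208-0.3650z;  y(z) = 0.0084-0.0703z
quadratic in z: (1.1382)z²+(0.2340)z+(-0.0726)=0, √Δ=0.6208 → z ∈ {-0.3755, 0.1699}; z = -0.3755 (taking z<0)
x = 0.1578, y = 0.0348

(0.1578, 0.0348, -0.3755)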